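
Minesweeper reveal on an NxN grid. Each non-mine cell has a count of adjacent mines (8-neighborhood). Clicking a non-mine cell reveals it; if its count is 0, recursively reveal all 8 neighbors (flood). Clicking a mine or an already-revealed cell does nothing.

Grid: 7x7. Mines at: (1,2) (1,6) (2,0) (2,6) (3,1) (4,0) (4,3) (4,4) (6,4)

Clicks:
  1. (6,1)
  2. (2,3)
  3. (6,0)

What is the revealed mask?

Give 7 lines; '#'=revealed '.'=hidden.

Answer: .......
.......
...#...
.......
.......
####...
####...

Derivation:
Click 1 (6,1) count=0: revealed 8 new [(5,0) (5,1) (5,2) (5,3) (6,0) (6,1) (6,2) (6,3)] -> total=8
Click 2 (2,3) count=1: revealed 1 new [(2,3)] -> total=9
Click 3 (6,0) count=0: revealed 0 new [(none)] -> total=9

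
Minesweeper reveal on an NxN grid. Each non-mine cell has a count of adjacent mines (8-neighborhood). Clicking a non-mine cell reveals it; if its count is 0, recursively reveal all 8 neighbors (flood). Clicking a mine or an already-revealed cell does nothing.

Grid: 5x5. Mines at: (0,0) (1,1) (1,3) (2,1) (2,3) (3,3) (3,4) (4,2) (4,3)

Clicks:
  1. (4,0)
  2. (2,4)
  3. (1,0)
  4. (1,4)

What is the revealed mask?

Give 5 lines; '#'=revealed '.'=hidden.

Answer: .....
#...#
....#
##...
##...

Derivation:
Click 1 (4,0) count=0: revealed 4 new [(3,0) (3,1) (4,0) (4,1)] -> total=4
Click 2 (2,4) count=4: revealed 1 new [(2,4)] -> total=5
Click 3 (1,0) count=3: revealed 1 new [(1,0)] -> total=6
Click 4 (1,4) count=2: revealed 1 new [(1,4)] -> total=7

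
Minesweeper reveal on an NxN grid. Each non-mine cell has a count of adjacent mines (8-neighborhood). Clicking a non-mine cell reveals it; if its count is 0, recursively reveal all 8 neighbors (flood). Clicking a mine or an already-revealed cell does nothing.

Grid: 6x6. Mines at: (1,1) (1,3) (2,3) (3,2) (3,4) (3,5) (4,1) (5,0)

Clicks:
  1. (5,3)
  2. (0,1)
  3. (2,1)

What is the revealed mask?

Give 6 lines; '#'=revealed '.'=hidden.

Click 1 (5,3) count=0: revealed 8 new [(4,2) (4,3) (4,4) (4,5) (5,2) (5,3) (5,4) (5,5)] -> total=8
Click 2 (0,1) count=1: revealed 1 new [(0,1)] -> total=9
Click 3 (2,1) count=2: revealed 1 new [(2,1)] -> total=10

Answer: .#....
......
.#....
......
..####
..####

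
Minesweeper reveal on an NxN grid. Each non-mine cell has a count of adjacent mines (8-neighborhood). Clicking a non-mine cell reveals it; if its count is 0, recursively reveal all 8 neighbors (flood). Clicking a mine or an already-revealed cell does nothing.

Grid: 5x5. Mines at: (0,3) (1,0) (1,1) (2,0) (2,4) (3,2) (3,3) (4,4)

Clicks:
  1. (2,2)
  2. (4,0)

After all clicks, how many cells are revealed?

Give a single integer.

Answer: 5

Derivation:
Click 1 (2,2) count=3: revealed 1 new [(2,2)] -> total=1
Click 2 (4,0) count=0: revealed 4 new [(3,0) (3,1) (4,0) (4,1)] -> total=5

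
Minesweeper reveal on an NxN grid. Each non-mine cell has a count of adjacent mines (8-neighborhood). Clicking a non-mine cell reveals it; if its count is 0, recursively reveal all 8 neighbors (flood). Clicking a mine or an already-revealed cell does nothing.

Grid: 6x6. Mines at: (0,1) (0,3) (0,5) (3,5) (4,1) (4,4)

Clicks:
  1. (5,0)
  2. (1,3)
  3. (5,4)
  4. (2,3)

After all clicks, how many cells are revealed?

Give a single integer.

Click 1 (5,0) count=1: revealed 1 new [(5,0)] -> total=1
Click 2 (1,3) count=1: revealed 1 new [(1,3)] -> total=2
Click 3 (5,4) count=1: revealed 1 new [(5,4)] -> total=3
Click 4 (2,3) count=0: revealed 14 new [(1,0) (1,1) (1,2) (1,4) (2,0) (2,1) (2,2) (2,3) (2,4) (3,0) (3,1) (3,2) (3,3) (3,4)] -> total=17

Answer: 17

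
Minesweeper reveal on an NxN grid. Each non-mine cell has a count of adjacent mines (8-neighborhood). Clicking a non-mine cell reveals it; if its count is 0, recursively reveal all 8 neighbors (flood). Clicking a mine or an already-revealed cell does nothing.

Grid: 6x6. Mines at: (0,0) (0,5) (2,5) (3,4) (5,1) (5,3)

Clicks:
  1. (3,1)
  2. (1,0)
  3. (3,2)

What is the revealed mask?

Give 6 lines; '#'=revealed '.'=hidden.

Click 1 (3,1) count=0: revealed 22 new [(0,1) (0,2) (0,3) (0,4) (1,0) (1,1) (1,2) (1,3) (1,4) (2,0) (2,1) (2,2) (2,3) (2,4) (3,0) (3,1) (3,2) (3,3) (4,0) (4,1) (4,2) (4,3)] -> total=22
Click 2 (1,0) count=1: revealed 0 new [(none)] -> total=22
Click 3 (3,2) count=0: revealed 0 new [(none)] -> total=22

Answer: .####.
#####.
#####.
####..
####..
......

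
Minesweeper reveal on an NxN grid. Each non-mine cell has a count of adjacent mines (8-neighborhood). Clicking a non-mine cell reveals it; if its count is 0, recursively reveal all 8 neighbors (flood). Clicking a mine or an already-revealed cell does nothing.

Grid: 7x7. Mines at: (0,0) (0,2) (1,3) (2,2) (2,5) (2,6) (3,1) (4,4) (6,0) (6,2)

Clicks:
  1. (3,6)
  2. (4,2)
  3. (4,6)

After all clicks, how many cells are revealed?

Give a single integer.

Click 1 (3,6) count=2: revealed 1 new [(3,6)] -> total=1
Click 2 (4,2) count=1: revealed 1 new [(4,2)] -> total=2
Click 3 (4,6) count=0: revealed 11 new [(3,5) (4,5) (4,6) (5,3) (5,4) (5,5) (5,6) (6,3) (6,4) (6,5) (6,6)] -> total=13

Answer: 13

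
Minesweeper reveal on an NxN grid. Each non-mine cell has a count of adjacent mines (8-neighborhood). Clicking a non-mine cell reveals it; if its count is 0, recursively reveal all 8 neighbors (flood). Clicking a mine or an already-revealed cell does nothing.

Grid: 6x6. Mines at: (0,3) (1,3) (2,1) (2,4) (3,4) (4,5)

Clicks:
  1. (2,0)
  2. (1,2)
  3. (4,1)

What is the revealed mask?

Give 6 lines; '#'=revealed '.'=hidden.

Click 1 (2,0) count=1: revealed 1 new [(2,0)] -> total=1
Click 2 (1,2) count=3: revealed 1 new [(1,2)] -> total=2
Click 3 (4,1) count=0: revealed 14 new [(3,0) (3,1) (3,2) (3,3) (4,0) (4,1) (4,2) (4,3) (4,4) (5,0) (5,1) (5,2) (5,3) (5,4)] -> total=16

Answer: ......
..#...
#.....
####..
#####.
#####.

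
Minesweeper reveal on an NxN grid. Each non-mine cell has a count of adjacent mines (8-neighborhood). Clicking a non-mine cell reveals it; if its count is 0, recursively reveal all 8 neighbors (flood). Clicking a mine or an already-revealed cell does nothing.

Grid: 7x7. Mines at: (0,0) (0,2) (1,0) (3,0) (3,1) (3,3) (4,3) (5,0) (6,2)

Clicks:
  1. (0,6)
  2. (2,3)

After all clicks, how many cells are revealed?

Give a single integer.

Answer: 26

Derivation:
Click 1 (0,6) count=0: revealed 26 new [(0,3) (0,4) (0,5) (0,6) (1,3) (1,4) (1,5) (1,6) (2,3) (2,4) (2,5) (2,6) (3,4) (3,5) (3,6) (4,4) (4,5) (4,6) (5,3) (5,4) (5,5) (5,6) (6,3) (6,4) (6,5) (6,6)] -> total=26
Click 2 (2,3) count=1: revealed 0 new [(none)] -> total=26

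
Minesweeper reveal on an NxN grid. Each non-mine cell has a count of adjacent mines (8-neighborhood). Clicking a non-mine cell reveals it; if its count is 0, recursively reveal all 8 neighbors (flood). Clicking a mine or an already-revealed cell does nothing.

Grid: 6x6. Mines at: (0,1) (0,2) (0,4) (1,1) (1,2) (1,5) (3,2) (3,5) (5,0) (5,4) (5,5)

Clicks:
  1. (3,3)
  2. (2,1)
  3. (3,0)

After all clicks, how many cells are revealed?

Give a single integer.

Answer: 7

Derivation:
Click 1 (3,3) count=1: revealed 1 new [(3,3)] -> total=1
Click 2 (2,1) count=3: revealed 1 new [(2,1)] -> total=2
Click 3 (3,0) count=0: revealed 5 new [(2,0) (3,0) (3,1) (4,0) (4,1)] -> total=7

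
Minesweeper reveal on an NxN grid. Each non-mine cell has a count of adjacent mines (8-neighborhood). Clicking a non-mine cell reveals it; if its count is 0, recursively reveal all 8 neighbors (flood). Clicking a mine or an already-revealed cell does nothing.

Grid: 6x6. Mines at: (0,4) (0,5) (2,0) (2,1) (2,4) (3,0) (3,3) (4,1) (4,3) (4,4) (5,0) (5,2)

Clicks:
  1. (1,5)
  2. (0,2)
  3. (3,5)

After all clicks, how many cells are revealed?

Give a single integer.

Answer: 10

Derivation:
Click 1 (1,5) count=3: revealed 1 new [(1,5)] -> total=1
Click 2 (0,2) count=0: revealed 8 new [(0,0) (0,1) (0,2) (0,3) (1,0) (1,1) (1,2) (1,3)] -> total=9
Click 3 (3,5) count=2: revealed 1 new [(3,5)] -> total=10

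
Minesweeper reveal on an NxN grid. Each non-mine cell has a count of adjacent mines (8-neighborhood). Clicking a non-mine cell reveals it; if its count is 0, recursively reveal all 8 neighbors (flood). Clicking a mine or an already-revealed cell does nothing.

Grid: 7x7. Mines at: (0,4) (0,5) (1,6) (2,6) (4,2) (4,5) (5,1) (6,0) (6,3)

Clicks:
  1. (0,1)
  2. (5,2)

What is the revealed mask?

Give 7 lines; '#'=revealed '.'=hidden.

Click 1 (0,1) count=0: revealed 24 new [(0,0) (0,1) (0,2) (0,3) (1,0) (1,1) (1,2) (1,3) (1,4) (1,5) (2,0) (2,1) (2,2) (2,3) (2,4) (2,5) (3,0) (3,1) (3,2) (3,3) (3,4) (3,5) (4,0) (4,1)] -> total=24
Click 2 (5,2) count=3: revealed 1 new [(5,2)] -> total=25

Answer: ####...
######.
######.
######.
##.....
..#....
.......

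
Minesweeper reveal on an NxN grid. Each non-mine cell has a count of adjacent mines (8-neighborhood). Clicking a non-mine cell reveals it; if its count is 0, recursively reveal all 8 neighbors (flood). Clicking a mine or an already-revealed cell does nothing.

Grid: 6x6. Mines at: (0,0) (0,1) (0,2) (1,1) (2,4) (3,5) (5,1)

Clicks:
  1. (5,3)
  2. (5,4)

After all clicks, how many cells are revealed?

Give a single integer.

Click 1 (5,3) count=0: revealed 19 new [(2,0) (2,1) (2,2) (2,3) (3,0) (3,1) (3,2) (3,3) (3,4) (4,0) (4,1) (4,2) (4,3) (4,4) (4,5) (5,2) (5,3) (5,4) (5,5)] -> total=19
Click 2 (5,4) count=0: revealed 0 new [(none)] -> total=19

Answer: 19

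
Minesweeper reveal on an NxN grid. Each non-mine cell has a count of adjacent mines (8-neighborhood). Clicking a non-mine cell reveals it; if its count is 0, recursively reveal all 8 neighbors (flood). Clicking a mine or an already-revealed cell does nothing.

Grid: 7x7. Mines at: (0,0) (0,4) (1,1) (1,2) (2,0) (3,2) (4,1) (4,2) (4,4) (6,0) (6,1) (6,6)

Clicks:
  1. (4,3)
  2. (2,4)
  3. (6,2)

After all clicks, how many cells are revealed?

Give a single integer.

Answer: 20

Derivation:
Click 1 (4,3) count=3: revealed 1 new [(4,3)] -> total=1
Click 2 (2,4) count=0: revealed 18 new [(0,5) (0,6) (1,3) (1,4) (1,5) (1,6) (2,3) (2,4) (2,5) (2,6) (3,3) (3,4) (3,5) (3,6) (4,5) (4,6) (5,5) (5,6)] -> total=19
Click 3 (6,2) count=1: revealed 1 new [(6,2)] -> total=20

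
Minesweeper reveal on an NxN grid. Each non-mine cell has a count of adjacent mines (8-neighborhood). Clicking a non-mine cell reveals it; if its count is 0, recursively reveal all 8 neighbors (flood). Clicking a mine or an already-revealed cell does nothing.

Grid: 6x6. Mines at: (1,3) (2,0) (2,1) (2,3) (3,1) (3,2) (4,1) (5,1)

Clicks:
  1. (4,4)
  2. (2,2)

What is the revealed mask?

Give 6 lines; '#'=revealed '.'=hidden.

Answer: ....##
....##
..#.##
...###
..####
..####

Derivation:
Click 1 (4,4) count=0: revealed 17 new [(0,4) (0,5) (1,4) (1,5) (2,4) (2,5) (3,3) (3,4) (3,5) (4,2) (4,3) (4,4) (4,5) (5,2) (5,3) (5,4) (5,5)] -> total=17
Click 2 (2,2) count=5: revealed 1 new [(2,2)] -> total=18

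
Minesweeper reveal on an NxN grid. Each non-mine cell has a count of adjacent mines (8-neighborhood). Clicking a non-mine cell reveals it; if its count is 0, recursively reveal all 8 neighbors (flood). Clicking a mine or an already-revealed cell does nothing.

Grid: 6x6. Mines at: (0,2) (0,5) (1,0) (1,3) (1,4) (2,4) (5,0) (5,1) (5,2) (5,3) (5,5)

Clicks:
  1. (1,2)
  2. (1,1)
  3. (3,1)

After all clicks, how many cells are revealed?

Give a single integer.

Click 1 (1,2) count=2: revealed 1 new [(1,2)] -> total=1
Click 2 (1,1) count=2: revealed 1 new [(1,1)] -> total=2
Click 3 (3,1) count=0: revealed 12 new [(2,0) (2,1) (2,2) (2,3) (3,0) (3,1) (3,2) (3,3) (4,0) (4,1) (4,2) (4,3)] -> total=14

Answer: 14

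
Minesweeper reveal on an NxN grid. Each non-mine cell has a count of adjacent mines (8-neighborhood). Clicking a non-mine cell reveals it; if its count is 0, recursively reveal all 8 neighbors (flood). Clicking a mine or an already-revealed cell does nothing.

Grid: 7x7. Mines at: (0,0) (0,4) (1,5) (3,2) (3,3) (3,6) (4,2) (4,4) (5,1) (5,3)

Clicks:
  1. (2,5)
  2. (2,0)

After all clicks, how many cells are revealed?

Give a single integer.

Answer: 9

Derivation:
Click 1 (2,5) count=2: revealed 1 new [(2,5)] -> total=1
Click 2 (2,0) count=0: revealed 8 new [(1,0) (1,1) (2,0) (2,1) (3,0) (3,1) (4,0) (4,1)] -> total=9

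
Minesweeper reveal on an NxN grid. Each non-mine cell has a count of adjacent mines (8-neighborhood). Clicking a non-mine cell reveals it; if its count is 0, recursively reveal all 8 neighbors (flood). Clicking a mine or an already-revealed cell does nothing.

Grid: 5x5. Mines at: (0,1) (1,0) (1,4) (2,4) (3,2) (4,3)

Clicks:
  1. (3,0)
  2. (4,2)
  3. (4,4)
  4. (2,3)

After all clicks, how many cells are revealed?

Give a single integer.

Answer: 9

Derivation:
Click 1 (3,0) count=0: revealed 6 new [(2,0) (2,1) (3,0) (3,1) (4,0) (4,1)] -> total=6
Click 2 (4,2) count=2: revealed 1 new [(4,2)] -> total=7
Click 3 (4,4) count=1: revealed 1 new [(4,4)] -> total=8
Click 4 (2,3) count=3: revealed 1 new [(2,3)] -> total=9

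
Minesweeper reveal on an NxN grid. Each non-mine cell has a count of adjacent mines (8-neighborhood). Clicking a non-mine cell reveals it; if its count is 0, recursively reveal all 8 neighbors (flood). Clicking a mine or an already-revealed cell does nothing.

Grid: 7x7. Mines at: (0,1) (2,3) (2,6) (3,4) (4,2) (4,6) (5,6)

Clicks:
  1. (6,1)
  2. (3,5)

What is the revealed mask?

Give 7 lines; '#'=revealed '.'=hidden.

Click 1 (6,1) count=0: revealed 26 new [(1,0) (1,1) (1,2) (2,0) (2,1) (2,2) (3,0) (3,1) (3,2) (4,0) (4,1) (4,3) (4,4) (4,5) (5,0) (5,1) (5,2) (5,3) (5,4) (5,5) (6,0) (6,1) (6,2) (6,3) (6,4) (6,5)] -> total=26
Click 2 (3,5) count=3: revealed 1 new [(3,5)] -> total=27

Answer: .......
###....
###....
###..#.
##.###.
######.
######.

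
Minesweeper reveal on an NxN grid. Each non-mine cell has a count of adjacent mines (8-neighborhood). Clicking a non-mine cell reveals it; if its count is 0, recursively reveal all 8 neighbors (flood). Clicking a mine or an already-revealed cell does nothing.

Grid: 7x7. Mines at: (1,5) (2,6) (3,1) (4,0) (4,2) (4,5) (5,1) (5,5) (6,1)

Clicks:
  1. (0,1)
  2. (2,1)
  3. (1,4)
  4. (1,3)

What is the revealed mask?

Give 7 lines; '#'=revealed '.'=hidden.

Click 1 (0,1) count=0: revealed 18 new [(0,0) (0,1) (0,2) (0,3) (0,4) (1,0) (1,1) (1,2) (1,3) (1,4) (2,0) (2,1) (2,2) (2,3) (2,4) (3,2) (3,3) (3,4)] -> total=18
Click 2 (2,1) count=1: revealed 0 new [(none)] -> total=18
Click 3 (1,4) count=1: revealed 0 new [(none)] -> total=18
Click 4 (1,3) count=0: revealed 0 new [(none)] -> total=18

Answer: #####..
#####..
#####..
..###..
.......
.......
.......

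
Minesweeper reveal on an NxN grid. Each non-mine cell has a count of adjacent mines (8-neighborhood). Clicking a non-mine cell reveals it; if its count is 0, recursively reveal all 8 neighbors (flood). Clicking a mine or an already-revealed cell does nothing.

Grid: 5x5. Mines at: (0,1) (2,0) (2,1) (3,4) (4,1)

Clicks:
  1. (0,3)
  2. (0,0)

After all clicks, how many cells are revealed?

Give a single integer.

Click 1 (0,3) count=0: revealed 9 new [(0,2) (0,3) (0,4) (1,2) (1,3) (1,4) (2,2) (2,3) (2,4)] -> total=9
Click 2 (0,0) count=1: revealed 1 new [(0,0)] -> total=10

Answer: 10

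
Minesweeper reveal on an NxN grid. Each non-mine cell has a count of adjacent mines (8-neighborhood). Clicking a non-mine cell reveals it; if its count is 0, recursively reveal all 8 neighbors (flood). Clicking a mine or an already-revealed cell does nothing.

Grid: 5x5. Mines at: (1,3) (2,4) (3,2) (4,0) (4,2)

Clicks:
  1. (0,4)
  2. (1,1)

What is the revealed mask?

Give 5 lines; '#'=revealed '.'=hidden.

Click 1 (0,4) count=1: revealed 1 new [(0,4)] -> total=1
Click 2 (1,1) count=0: revealed 11 new [(0,0) (0,1) (0,2) (1,0) (1,1) (1,2) (2,0) (2,1) (2,2) (3,0) (3,1)] -> total=12

Answer: ###.#
###..
###..
##...
.....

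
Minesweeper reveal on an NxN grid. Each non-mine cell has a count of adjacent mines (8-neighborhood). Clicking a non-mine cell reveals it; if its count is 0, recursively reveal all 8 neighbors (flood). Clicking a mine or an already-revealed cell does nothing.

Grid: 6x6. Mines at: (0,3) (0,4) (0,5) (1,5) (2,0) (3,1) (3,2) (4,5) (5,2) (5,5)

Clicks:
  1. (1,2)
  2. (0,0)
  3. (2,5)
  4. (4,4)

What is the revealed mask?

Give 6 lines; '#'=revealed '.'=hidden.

Click 1 (1,2) count=1: revealed 1 new [(1,2)] -> total=1
Click 2 (0,0) count=0: revealed 5 new [(0,0) (0,1) (0,2) (1,0) (1,1)] -> total=6
Click 3 (2,5) count=1: revealed 1 new [(2,5)] -> total=7
Click 4 (4,4) count=2: revealed 1 new [(4,4)] -> total=8

Answer: ###...
###...
.....#
......
....#.
......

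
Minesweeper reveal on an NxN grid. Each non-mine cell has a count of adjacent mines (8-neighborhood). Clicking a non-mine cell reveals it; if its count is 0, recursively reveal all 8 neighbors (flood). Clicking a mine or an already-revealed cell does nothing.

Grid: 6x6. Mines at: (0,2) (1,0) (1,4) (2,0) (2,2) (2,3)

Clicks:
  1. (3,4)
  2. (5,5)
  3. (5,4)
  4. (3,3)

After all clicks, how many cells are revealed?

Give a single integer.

Answer: 20

Derivation:
Click 1 (3,4) count=1: revealed 1 new [(3,4)] -> total=1
Click 2 (5,5) count=0: revealed 19 new [(2,4) (2,5) (3,0) (3,1) (3,2) (3,3) (3,5) (4,0) (4,1) (4,2) (4,3) (4,4) (4,5) (5,0) (5,1) (5,2) (5,3) (5,4) (5,5)] -> total=20
Click 3 (5,4) count=0: revealed 0 new [(none)] -> total=20
Click 4 (3,3) count=2: revealed 0 new [(none)] -> total=20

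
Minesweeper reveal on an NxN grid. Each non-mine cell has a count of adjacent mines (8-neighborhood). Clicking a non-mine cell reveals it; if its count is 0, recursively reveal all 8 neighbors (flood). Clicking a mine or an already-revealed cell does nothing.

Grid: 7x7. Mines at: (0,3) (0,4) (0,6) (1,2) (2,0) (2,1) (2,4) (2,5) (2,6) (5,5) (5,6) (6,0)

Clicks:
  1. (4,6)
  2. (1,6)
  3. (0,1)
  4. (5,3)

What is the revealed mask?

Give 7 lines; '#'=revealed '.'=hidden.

Answer: .#.....
......#
.......
#####..
#####.#
#####..
.####..

Derivation:
Click 1 (4,6) count=2: revealed 1 new [(4,6)] -> total=1
Click 2 (1,6) count=3: revealed 1 new [(1,6)] -> total=2
Click 3 (0,1) count=1: revealed 1 new [(0,1)] -> total=3
Click 4 (5,3) count=0: revealed 19 new [(3,0) (3,1) (3,2) (3,3) (3,4) (4,0) (4,1) (4,2) (4,3) (4,4) (5,0) (5,1) (5,2) (5,3) (5,4) (6,1) (6,2) (6,3) (6,4)] -> total=22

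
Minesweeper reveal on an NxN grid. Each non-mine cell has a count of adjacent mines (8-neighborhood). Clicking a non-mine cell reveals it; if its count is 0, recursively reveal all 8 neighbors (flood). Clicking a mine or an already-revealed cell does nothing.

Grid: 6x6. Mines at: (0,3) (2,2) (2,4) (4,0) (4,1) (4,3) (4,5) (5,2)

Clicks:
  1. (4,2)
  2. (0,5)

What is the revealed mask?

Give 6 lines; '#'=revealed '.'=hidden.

Answer: ....##
....##
......
......
..#...
......

Derivation:
Click 1 (4,2) count=3: revealed 1 new [(4,2)] -> total=1
Click 2 (0,5) count=0: revealed 4 new [(0,4) (0,5) (1,4) (1,5)] -> total=5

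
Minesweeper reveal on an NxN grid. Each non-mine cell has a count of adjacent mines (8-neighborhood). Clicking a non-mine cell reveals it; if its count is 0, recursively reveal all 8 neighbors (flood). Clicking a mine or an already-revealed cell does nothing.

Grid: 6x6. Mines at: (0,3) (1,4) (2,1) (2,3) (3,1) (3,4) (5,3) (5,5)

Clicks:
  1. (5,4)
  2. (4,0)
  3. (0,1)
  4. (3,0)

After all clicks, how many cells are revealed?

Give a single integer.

Click 1 (5,4) count=2: revealed 1 new [(5,4)] -> total=1
Click 2 (4,0) count=1: revealed 1 new [(4,0)] -> total=2
Click 3 (0,1) count=0: revealed 6 new [(0,0) (0,1) (0,2) (1,0) (1,1) (1,2)] -> total=8
Click 4 (3,0) count=2: revealed 1 new [(3,0)] -> total=9

Answer: 9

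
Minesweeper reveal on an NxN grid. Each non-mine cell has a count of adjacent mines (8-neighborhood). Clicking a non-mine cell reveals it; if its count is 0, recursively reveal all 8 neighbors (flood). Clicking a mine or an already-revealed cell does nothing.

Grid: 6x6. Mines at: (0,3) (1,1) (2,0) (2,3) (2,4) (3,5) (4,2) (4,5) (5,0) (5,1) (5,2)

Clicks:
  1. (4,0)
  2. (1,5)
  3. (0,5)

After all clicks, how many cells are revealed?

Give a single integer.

Answer: 5

Derivation:
Click 1 (4,0) count=2: revealed 1 new [(4,0)] -> total=1
Click 2 (1,5) count=1: revealed 1 new [(1,5)] -> total=2
Click 3 (0,5) count=0: revealed 3 new [(0,4) (0,5) (1,4)] -> total=5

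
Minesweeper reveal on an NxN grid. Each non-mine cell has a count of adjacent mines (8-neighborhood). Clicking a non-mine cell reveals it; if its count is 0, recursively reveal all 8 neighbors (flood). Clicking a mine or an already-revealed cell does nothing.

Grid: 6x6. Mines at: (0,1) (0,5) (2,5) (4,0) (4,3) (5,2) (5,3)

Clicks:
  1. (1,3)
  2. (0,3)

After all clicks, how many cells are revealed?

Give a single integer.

Answer: 18

Derivation:
Click 1 (1,3) count=0: revealed 18 new [(0,2) (0,3) (0,4) (1,0) (1,1) (1,2) (1,3) (1,4) (2,0) (2,1) (2,2) (2,3) (2,4) (3,0) (3,1) (3,2) (3,3) (3,4)] -> total=18
Click 2 (0,3) count=0: revealed 0 new [(none)] -> total=18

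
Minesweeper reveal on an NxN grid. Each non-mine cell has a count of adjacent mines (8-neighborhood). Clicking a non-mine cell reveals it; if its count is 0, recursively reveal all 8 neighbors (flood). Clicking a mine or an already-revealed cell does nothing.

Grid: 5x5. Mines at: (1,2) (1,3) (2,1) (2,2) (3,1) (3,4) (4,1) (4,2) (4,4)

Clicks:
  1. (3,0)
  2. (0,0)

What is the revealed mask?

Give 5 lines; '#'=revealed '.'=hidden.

Answer: ##...
##...
.....
#....
.....

Derivation:
Click 1 (3,0) count=3: revealed 1 new [(3,0)] -> total=1
Click 2 (0,0) count=0: revealed 4 new [(0,0) (0,1) (1,0) (1,1)] -> total=5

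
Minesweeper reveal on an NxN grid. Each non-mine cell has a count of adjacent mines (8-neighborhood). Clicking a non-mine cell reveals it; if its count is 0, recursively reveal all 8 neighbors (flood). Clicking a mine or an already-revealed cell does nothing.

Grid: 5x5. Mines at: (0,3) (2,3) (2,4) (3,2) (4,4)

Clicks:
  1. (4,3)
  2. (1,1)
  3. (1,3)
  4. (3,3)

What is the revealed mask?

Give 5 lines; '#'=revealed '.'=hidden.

Click 1 (4,3) count=2: revealed 1 new [(4,3)] -> total=1
Click 2 (1,1) count=0: revealed 13 new [(0,0) (0,1) (0,2) (1,0) (1,1) (1,2) (2,0) (2,1) (2,2) (3,0) (3,1) (4,0) (4,1)] -> total=14
Click 3 (1,3) count=3: revealed 1 new [(1,3)] -> total=15
Click 4 (3,3) count=4: revealed 1 new [(3,3)] -> total=16

Answer: ###..
####.
###..
##.#.
##.#.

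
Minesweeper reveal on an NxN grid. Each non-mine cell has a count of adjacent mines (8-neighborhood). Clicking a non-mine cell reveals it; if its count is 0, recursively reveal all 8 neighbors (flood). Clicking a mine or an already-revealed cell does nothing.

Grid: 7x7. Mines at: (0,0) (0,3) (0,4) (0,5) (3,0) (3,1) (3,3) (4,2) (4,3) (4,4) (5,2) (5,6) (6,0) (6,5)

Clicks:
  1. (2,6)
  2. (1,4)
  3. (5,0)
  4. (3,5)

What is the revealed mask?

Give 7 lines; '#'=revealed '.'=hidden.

Click 1 (2,6) count=0: revealed 11 new [(1,4) (1,5) (1,6) (2,4) (2,5) (2,6) (3,4) (3,5) (3,6) (4,5) (4,6)] -> total=11
Click 2 (1,4) count=3: revealed 0 new [(none)] -> total=11
Click 3 (5,0) count=1: revealed 1 new [(5,0)] -> total=12
Click 4 (3,5) count=1: revealed 0 new [(none)] -> total=12

Answer: .......
....###
....###
....###
.....##
#......
.......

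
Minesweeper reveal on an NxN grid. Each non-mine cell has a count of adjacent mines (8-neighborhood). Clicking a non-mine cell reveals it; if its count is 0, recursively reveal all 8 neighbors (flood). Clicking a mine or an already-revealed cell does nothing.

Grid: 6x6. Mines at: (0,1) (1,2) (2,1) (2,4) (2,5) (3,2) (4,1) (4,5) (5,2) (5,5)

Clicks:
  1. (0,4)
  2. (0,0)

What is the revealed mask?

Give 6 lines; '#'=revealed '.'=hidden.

Answer: #..###
...###
......
......
......
......

Derivation:
Click 1 (0,4) count=0: revealed 6 new [(0,3) (0,4) (0,5) (1,3) (1,4) (1,5)] -> total=6
Click 2 (0,0) count=1: revealed 1 new [(0,0)] -> total=7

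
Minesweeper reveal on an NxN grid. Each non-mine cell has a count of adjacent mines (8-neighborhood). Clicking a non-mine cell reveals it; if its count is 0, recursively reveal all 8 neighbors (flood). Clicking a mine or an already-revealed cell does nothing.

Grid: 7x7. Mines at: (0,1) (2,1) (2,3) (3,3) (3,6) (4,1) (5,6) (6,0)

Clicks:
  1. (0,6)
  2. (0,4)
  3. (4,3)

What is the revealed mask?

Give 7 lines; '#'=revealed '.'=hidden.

Click 1 (0,6) count=0: revealed 13 new [(0,2) (0,3) (0,4) (0,5) (0,6) (1,2) (1,3) (1,4) (1,5) (1,6) (2,4) (2,5) (2,6)] -> total=13
Click 2 (0,4) count=0: revealed 0 new [(none)] -> total=13
Click 3 (4,3) count=1: revealed 1 new [(4,3)] -> total=14

Answer: ..#####
..#####
....###
.......
...#...
.......
.......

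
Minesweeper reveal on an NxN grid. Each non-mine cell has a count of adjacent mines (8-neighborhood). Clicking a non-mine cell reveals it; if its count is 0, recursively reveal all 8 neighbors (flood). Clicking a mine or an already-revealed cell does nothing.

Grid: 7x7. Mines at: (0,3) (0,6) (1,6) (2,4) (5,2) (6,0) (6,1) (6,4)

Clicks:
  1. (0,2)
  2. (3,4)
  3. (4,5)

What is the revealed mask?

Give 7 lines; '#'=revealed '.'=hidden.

Click 1 (0,2) count=1: revealed 1 new [(0,2)] -> total=1
Click 2 (3,4) count=1: revealed 1 new [(3,4)] -> total=2
Click 3 (4,5) count=0: revealed 15 new [(2,5) (2,6) (3,3) (3,5) (3,6) (4,3) (4,4) (4,5) (4,6) (5,3) (5,4) (5,5) (5,6) (6,5) (6,6)] -> total=17

Answer: ..#....
.......
.....##
...####
...####
...####
.....##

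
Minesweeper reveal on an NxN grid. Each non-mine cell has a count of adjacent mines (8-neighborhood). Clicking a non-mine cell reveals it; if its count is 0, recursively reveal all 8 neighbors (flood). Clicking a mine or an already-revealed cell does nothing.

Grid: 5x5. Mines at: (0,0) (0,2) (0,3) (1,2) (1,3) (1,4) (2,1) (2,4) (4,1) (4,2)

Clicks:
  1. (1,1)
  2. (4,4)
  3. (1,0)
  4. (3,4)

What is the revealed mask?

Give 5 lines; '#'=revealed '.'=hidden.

Click 1 (1,1) count=4: revealed 1 new [(1,1)] -> total=1
Click 2 (4,4) count=0: revealed 4 new [(3,3) (3,4) (4,3) (4,4)] -> total=5
Click 3 (1,0) count=2: revealed 1 new [(1,0)] -> total=6
Click 4 (3,4) count=1: revealed 0 new [(none)] -> total=6

Answer: .....
##...
.....
...##
...##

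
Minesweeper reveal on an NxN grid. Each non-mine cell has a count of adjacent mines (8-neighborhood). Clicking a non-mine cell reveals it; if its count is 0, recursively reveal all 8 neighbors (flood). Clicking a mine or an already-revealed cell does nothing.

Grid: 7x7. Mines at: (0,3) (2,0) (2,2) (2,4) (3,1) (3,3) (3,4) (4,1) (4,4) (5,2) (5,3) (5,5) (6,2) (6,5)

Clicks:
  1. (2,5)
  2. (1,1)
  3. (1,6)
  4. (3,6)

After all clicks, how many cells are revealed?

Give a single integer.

Click 1 (2,5) count=2: revealed 1 new [(2,5)] -> total=1
Click 2 (1,1) count=2: revealed 1 new [(1,1)] -> total=2
Click 3 (1,6) count=0: revealed 11 new [(0,4) (0,5) (0,6) (1,4) (1,5) (1,6) (2,6) (3,5) (3,6) (4,5) (4,6)] -> total=13
Click 4 (3,6) count=0: revealed 0 new [(none)] -> total=13

Answer: 13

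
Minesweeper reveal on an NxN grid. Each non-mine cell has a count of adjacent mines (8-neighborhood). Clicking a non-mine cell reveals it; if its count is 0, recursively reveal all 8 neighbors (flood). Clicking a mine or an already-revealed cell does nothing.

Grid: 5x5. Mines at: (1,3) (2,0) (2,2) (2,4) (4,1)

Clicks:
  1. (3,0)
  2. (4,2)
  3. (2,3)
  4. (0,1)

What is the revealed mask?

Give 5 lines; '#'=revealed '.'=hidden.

Answer: ###..
###..
...#.
#....
..#..

Derivation:
Click 1 (3,0) count=2: revealed 1 new [(3,0)] -> total=1
Click 2 (4,2) count=1: revealed 1 new [(4,2)] -> total=2
Click 3 (2,3) count=3: revealed 1 new [(2,3)] -> total=3
Click 4 (0,1) count=0: revealed 6 new [(0,0) (0,1) (0,2) (1,0) (1,1) (1,2)] -> total=9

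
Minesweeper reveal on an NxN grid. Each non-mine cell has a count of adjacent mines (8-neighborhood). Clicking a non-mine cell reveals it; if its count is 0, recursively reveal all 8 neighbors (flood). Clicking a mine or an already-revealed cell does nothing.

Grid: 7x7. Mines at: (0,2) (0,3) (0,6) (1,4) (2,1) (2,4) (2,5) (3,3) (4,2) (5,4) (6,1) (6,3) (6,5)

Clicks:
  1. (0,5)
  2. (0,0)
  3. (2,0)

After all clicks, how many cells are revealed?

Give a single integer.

Answer: 6

Derivation:
Click 1 (0,5) count=2: revealed 1 new [(0,5)] -> total=1
Click 2 (0,0) count=0: revealed 4 new [(0,0) (0,1) (1,0) (1,1)] -> total=5
Click 3 (2,0) count=1: revealed 1 new [(2,0)] -> total=6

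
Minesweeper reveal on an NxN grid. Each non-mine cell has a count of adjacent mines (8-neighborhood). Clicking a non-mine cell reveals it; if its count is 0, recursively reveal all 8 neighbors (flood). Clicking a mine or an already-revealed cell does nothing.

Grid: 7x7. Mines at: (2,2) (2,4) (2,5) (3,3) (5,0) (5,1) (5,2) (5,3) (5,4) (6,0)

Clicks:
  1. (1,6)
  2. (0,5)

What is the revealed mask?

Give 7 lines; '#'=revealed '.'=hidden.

Click 1 (1,6) count=1: revealed 1 new [(1,6)] -> total=1
Click 2 (0,5) count=0: revealed 19 new [(0,0) (0,1) (0,2) (0,3) (0,4) (0,5) (0,6) (1,0) (1,1) (1,2) (1,3) (1,4) (1,5) (2,0) (2,1) (3,0) (3,1) (4,0) (4,1)] -> total=20

Answer: #######
#######
##.....
##.....
##.....
.......
.......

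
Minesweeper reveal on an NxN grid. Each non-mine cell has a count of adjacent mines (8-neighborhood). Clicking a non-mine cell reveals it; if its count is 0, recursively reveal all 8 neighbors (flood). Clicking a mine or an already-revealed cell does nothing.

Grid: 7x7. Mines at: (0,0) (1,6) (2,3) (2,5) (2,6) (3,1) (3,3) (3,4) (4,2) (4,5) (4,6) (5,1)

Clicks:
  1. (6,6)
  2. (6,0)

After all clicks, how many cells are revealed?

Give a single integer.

Answer: 11

Derivation:
Click 1 (6,6) count=0: revealed 10 new [(5,2) (5,3) (5,4) (5,5) (5,6) (6,2) (6,3) (6,4) (6,5) (6,6)] -> total=10
Click 2 (6,0) count=1: revealed 1 new [(6,0)] -> total=11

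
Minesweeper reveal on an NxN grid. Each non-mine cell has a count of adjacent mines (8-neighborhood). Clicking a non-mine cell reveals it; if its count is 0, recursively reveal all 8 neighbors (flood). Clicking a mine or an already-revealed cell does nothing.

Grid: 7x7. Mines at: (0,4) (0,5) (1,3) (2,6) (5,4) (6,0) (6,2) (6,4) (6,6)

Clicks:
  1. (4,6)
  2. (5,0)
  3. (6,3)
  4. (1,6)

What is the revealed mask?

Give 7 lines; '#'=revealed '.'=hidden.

Answer: .......
......#
.......
.....##
.....##
#....##
...#...

Derivation:
Click 1 (4,6) count=0: revealed 6 new [(3,5) (3,6) (4,5) (4,6) (5,5) (5,6)] -> total=6
Click 2 (5,0) count=1: revealed 1 new [(5,0)] -> total=7
Click 3 (6,3) count=3: revealed 1 new [(6,3)] -> total=8
Click 4 (1,6) count=2: revealed 1 new [(1,6)] -> total=9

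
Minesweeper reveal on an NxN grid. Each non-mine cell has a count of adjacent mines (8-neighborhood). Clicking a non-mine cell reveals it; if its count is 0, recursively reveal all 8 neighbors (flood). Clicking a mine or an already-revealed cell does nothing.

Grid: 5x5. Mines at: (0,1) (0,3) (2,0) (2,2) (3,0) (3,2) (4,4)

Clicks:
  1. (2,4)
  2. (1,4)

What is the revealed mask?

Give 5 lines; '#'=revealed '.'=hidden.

Answer: .....
...##
...##
...##
.....

Derivation:
Click 1 (2,4) count=0: revealed 6 new [(1,3) (1,4) (2,3) (2,4) (3,3) (3,4)] -> total=6
Click 2 (1,4) count=1: revealed 0 new [(none)] -> total=6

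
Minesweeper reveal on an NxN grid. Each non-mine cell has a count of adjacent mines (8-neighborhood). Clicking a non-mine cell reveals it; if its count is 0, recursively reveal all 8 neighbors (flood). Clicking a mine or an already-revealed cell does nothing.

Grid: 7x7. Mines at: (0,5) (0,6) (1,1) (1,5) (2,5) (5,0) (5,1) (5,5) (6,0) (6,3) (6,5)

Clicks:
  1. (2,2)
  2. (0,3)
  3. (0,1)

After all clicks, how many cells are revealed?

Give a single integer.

Answer: 25

Derivation:
Click 1 (2,2) count=1: revealed 1 new [(2,2)] -> total=1
Click 2 (0,3) count=0: revealed 23 new [(0,2) (0,3) (0,4) (1,2) (1,3) (1,4) (2,0) (2,1) (2,3) (2,4) (3,0) (3,1) (3,2) (3,3) (3,4) (4,0) (4,1) (4,2) (4,3) (4,4) (5,2) (5,3) (5,4)] -> total=24
Click 3 (0,1) count=1: revealed 1 new [(0,1)] -> total=25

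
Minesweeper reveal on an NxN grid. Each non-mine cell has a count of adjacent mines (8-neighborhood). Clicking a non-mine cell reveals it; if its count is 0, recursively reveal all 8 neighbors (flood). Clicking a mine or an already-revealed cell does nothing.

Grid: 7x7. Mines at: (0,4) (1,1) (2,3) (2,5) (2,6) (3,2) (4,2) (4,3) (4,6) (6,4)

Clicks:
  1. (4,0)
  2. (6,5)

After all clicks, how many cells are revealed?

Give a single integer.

Click 1 (4,0) count=0: revealed 14 new [(2,0) (2,1) (3,0) (3,1) (4,0) (4,1) (5,0) (5,1) (5,2) (5,3) (6,0) (6,1) (6,2) (6,3)] -> total=14
Click 2 (6,5) count=1: revealed 1 new [(6,5)] -> total=15

Answer: 15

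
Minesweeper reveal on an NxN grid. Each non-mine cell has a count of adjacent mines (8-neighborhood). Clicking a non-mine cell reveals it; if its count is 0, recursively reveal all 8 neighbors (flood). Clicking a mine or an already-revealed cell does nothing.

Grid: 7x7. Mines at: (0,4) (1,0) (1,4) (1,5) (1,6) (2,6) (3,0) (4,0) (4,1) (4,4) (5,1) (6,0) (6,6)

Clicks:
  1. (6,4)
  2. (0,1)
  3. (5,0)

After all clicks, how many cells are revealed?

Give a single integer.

Answer: 10

Derivation:
Click 1 (6,4) count=0: revealed 8 new [(5,2) (5,3) (5,4) (5,5) (6,2) (6,3) (6,4) (6,5)] -> total=8
Click 2 (0,1) count=1: revealed 1 new [(0,1)] -> total=9
Click 3 (5,0) count=4: revealed 1 new [(5,0)] -> total=10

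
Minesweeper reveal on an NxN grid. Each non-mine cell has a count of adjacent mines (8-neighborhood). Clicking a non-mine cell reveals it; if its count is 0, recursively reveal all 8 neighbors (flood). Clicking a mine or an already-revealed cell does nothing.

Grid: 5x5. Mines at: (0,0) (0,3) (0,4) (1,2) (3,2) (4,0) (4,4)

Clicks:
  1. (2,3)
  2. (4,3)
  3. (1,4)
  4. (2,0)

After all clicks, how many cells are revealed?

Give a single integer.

Click 1 (2,3) count=2: revealed 1 new [(2,3)] -> total=1
Click 2 (4,3) count=2: revealed 1 new [(4,3)] -> total=2
Click 3 (1,4) count=2: revealed 1 new [(1,4)] -> total=3
Click 4 (2,0) count=0: revealed 6 new [(1,0) (1,1) (2,0) (2,1) (3,0) (3,1)] -> total=9

Answer: 9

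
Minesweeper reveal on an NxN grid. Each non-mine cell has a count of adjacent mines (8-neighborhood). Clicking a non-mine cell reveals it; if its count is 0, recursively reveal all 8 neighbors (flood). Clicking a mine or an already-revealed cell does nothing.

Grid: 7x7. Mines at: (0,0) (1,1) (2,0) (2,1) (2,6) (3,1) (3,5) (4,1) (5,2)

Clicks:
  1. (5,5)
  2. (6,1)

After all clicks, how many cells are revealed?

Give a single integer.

Click 1 (5,5) count=0: revealed 12 new [(4,3) (4,4) (4,5) (4,6) (5,3) (5,4) (5,5) (5,6) (6,3) (6,4) (6,5) (6,6)] -> total=12
Click 2 (6,1) count=1: revealed 1 new [(6,1)] -> total=13

Answer: 13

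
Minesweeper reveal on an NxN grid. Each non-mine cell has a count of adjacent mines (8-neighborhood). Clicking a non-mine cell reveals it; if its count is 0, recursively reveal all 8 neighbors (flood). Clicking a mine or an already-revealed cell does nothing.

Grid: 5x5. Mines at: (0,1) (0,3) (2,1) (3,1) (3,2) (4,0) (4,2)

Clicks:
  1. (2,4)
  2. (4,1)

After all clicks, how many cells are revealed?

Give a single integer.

Click 1 (2,4) count=0: revealed 8 new [(1,3) (1,4) (2,3) (2,4) (3,3) (3,4) (4,3) (4,4)] -> total=8
Click 2 (4,1) count=4: revealed 1 new [(4,1)] -> total=9

Answer: 9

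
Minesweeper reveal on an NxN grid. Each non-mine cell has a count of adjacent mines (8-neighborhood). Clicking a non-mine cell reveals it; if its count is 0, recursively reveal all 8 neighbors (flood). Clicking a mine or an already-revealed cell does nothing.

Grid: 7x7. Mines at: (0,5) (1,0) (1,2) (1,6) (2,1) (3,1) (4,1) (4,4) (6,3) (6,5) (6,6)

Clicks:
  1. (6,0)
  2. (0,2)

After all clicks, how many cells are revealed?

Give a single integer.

Answer: 7

Derivation:
Click 1 (6,0) count=0: revealed 6 new [(5,0) (5,1) (5,2) (6,0) (6,1) (6,2)] -> total=6
Click 2 (0,2) count=1: revealed 1 new [(0,2)] -> total=7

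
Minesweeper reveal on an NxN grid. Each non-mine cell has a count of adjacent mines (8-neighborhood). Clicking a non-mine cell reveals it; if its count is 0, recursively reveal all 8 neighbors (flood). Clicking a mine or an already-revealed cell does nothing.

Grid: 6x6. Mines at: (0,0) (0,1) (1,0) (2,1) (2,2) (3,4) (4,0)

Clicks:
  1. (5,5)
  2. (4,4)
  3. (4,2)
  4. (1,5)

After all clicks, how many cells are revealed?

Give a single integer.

Answer: 24

Derivation:
Click 1 (5,5) count=0: revealed 13 new [(3,1) (3,2) (3,3) (4,1) (4,2) (4,3) (4,4) (4,5) (5,1) (5,2) (5,3) (5,4) (5,5)] -> total=13
Click 2 (4,4) count=1: revealed 0 new [(none)] -> total=13
Click 3 (4,2) count=0: revealed 0 new [(none)] -> total=13
Click 4 (1,5) count=0: revealed 11 new [(0,2) (0,3) (0,4) (0,5) (1,2) (1,3) (1,4) (1,5) (2,3) (2,4) (2,5)] -> total=24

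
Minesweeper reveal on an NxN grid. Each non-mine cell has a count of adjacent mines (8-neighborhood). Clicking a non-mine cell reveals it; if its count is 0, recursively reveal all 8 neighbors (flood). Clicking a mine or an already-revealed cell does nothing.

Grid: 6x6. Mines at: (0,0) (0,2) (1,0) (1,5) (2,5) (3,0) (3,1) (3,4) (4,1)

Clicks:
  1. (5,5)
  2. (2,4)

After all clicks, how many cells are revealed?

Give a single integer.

Click 1 (5,5) count=0: revealed 8 new [(4,2) (4,3) (4,4) (4,5) (5,2) (5,3) (5,4) (5,5)] -> total=8
Click 2 (2,4) count=3: revealed 1 new [(2,4)] -> total=9

Answer: 9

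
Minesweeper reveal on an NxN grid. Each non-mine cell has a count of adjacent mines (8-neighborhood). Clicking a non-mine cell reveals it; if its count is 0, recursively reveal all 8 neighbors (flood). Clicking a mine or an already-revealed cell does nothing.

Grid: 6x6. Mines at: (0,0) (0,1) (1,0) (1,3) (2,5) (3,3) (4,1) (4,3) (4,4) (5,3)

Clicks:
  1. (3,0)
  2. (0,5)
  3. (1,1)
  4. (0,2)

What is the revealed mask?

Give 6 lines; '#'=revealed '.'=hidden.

Click 1 (3,0) count=1: revealed 1 new [(3,0)] -> total=1
Click 2 (0,5) count=0: revealed 4 new [(0,4) (0,5) (1,4) (1,5)] -> total=5
Click 3 (1,1) count=3: revealed 1 new [(1,1)] -> total=6
Click 4 (0,2) count=2: revealed 1 new [(0,2)] -> total=7

Answer: ..#.##
.#..##
......
#.....
......
......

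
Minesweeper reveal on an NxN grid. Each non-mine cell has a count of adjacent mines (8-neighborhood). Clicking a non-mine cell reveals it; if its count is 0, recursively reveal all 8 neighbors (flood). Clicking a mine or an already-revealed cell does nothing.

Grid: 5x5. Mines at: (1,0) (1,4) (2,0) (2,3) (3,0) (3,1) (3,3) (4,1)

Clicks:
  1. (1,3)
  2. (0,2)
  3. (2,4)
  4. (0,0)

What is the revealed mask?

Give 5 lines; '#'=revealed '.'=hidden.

Click 1 (1,3) count=2: revealed 1 new [(1,3)] -> total=1
Click 2 (0,2) count=0: revealed 5 new [(0,1) (0,2) (0,3) (1,1) (1,2)] -> total=6
Click 3 (2,4) count=3: revealed 1 new [(2,4)] -> total=7
Click 4 (0,0) count=1: revealed 1 new [(0,0)] -> total=8

Answer: ####.
.###.
....#
.....
.....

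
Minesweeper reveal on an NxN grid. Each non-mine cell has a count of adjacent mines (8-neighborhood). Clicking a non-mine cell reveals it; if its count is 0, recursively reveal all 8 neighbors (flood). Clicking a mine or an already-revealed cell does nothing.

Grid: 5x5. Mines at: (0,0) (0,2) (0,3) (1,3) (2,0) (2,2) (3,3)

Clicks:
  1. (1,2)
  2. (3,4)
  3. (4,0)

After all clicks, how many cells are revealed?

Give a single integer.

Click 1 (1,2) count=4: revealed 1 new [(1,2)] -> total=1
Click 2 (3,4) count=1: revealed 1 new [(3,4)] -> total=2
Click 3 (4,0) count=0: revealed 6 new [(3,0) (3,1) (3,2) (4,0) (4,1) (4,2)] -> total=8

Answer: 8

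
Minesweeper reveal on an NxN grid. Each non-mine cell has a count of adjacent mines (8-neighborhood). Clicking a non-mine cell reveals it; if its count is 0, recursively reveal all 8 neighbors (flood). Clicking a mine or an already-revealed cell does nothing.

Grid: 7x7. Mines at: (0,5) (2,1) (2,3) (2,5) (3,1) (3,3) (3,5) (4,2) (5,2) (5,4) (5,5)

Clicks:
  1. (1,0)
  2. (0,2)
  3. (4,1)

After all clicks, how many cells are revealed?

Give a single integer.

Answer: 11

Derivation:
Click 1 (1,0) count=1: revealed 1 new [(1,0)] -> total=1
Click 2 (0,2) count=0: revealed 9 new [(0,0) (0,1) (0,2) (0,3) (0,4) (1,1) (1,2) (1,3) (1,4)] -> total=10
Click 3 (4,1) count=3: revealed 1 new [(4,1)] -> total=11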